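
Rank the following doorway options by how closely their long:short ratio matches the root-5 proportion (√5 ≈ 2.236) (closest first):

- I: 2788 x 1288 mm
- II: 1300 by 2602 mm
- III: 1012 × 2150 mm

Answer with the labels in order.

Ratios: I = 2788 / 1288 ≈ 2.165; II = 2602 / 1300 ≈ 2.002; III = 2150 / 1012 ≈ 2.125.
|Δ from 2.236|: I 0.071; II 0.234; III 0.111.

I, III, II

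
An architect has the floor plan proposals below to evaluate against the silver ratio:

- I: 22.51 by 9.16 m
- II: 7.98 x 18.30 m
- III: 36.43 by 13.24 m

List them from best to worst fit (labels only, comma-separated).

I, II, III

I: 22.51/9.16 ≈ 2.457 → |2.457 − 2.414| = 0.043
II: 18.30/7.98 ≈ 2.293 → |2.293 − 2.414| = 0.121
III: 36.43/13.24 ≈ 2.752 → |2.752 − 2.414| = 0.338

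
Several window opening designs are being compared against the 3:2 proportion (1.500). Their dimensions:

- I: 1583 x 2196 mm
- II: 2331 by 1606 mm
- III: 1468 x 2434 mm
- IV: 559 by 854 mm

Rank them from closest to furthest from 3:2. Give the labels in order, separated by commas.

I: 2196/1583 ≈ 1.387 → |1.387 − 1.500| = 0.113
II: 2331/1606 ≈ 1.451 → |1.451 − 1.500| = 0.049
III: 2434/1468 ≈ 1.658 → |1.658 − 1.500| = 0.158
IV: 854/559 ≈ 1.528 → |1.528 − 1.500| = 0.028

IV, II, I, III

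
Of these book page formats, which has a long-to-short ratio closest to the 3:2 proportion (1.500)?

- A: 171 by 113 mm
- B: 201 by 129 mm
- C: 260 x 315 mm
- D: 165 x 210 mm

A

Ratios (long/short): A ≈ 1.513; B ≈ 1.558; C ≈ 1.212; D ≈ 1.273.
3:2 ≈ 1.500; option A is nearest (Δ 0.013).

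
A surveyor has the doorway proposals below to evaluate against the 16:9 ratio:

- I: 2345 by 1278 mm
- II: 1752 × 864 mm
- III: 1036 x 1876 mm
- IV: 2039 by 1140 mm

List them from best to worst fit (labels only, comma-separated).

I: 2345/1278 ≈ 1.835 → |1.835 − 1.778| = 0.057
II: 1752/864 ≈ 2.028 → |2.028 − 1.778| = 0.250
III: 1876/1036 ≈ 1.811 → |1.811 − 1.778| = 0.033
IV: 2039/1140 ≈ 1.789 → |1.789 − 1.778| = 0.011

IV, III, I, II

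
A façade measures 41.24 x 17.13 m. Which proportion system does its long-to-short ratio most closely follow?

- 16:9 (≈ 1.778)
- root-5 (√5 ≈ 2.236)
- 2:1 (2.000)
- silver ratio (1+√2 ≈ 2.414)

41.24/17.13 ≈ 2.407. Nearest candidates are silver ratio (2.414, off by 0.007) and root-5 (2.236, off by 0.171).

silver ratio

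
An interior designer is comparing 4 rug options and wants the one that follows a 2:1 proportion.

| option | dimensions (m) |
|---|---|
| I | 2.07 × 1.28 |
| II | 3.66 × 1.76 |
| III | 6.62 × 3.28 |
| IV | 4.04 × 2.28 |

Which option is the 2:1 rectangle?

III

Ratios (long/short): I ≈ 1.617; II ≈ 2.080; III ≈ 2.018; IV ≈ 1.772.
2:1 ≈ 2.000; option III is nearest (Δ 0.018).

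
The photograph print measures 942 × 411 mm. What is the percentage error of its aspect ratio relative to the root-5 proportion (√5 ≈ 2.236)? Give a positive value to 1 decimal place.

2.5%

Ratio = 942 / 411 ≈ 2.2920.
Ideal root-5 ≈ 2.2361. |2.2920 − 2.2361| / 2.2361 ≈ 2.50% → 2.5%.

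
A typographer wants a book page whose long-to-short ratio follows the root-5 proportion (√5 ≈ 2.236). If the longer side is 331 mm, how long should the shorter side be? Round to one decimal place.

root-5 ≈ 2.23607.
Shorter side = 331 ÷ 2.23607 ≈ 148.028 → 148.0 mm.

148.0 mm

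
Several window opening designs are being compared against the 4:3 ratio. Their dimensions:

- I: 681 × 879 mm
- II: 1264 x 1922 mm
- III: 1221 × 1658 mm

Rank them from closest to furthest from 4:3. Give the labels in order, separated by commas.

III, I, II

Ratios: I = 879 / 681 ≈ 1.291; II = 1922 / 1264 ≈ 1.521; III = 1658 / 1221 ≈ 1.358.
|Δ from 1.333|: I 0.042; II 0.188; III 0.025.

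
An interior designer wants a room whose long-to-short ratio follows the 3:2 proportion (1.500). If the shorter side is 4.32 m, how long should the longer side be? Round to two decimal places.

6.48 m

3:2 = 1.50000.
Longer side = 4.32 × 1.50000 ≈ 6.4800 → 6.48 m.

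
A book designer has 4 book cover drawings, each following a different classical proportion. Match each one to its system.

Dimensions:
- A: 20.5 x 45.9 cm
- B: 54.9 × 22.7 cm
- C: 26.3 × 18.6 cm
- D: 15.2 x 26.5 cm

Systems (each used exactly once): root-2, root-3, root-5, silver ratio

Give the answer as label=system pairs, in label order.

A = 45.9/20.5 ≈ 2.239 → root-5 (2.236)
B = 54.9/22.7 ≈ 2.419 → silver ratio (2.414)
C = 26.3/18.6 ≈ 1.414 → root-2 (1.414)
D = 26.5/15.2 ≈ 1.743 → root-3 (1.732)

A=root-5, B=silver ratio, C=root-2, D=root-3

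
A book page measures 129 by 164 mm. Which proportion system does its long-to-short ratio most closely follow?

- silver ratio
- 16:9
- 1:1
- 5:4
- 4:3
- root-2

Ratio = 164 / 129 ≈ 1.271.
Distances: silver ratio 2.414 (Δ 1.143); 16:9 1.778 (Δ 0.507); 1:1 1.000 (Δ 0.271); 5:4 1.250 (Δ 0.021); 4:3 1.333 (Δ 0.062); root-2 1.414 (Δ 0.143).

5:4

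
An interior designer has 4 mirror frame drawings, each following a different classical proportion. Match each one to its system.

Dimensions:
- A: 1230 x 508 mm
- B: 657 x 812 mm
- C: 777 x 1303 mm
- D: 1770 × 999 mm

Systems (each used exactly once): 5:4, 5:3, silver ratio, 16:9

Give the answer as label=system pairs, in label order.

Ratios: A ≈ 2.421; B ≈ 1.236; C ≈ 1.677; D ≈ 1.772.
Targets: 5:4 ≈ 1.250; 5:3 ≈ 1.667; silver ratio ≈ 2.414; 16:9 ≈ 1.778.

A=silver ratio, B=5:4, C=5:3, D=16:9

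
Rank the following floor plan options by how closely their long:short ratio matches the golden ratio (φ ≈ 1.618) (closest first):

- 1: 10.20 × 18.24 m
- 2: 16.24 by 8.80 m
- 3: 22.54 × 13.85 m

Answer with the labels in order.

3, 1, 2

Ratios: 1 = 18.24 / 10.20 ≈ 1.788; 2 = 16.24 / 8.80 ≈ 1.845; 3 = 22.54 / 13.85 ≈ 1.627.
|Δ from 1.618|: 1 0.170; 2 0.227; 3 0.009.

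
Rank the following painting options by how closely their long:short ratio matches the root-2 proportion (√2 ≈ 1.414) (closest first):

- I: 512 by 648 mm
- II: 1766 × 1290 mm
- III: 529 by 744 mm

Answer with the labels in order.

Ratios: I = 648 / 512 ≈ 1.266; II = 1766 / 1290 ≈ 1.369; III = 744 / 529 ≈ 1.406.
|Δ from 1.414|: I 0.148; II 0.045; III 0.008.

III, II, I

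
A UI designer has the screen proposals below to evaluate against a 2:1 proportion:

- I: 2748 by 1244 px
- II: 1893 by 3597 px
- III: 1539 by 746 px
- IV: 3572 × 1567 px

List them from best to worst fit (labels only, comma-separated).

I: 2748/1244 ≈ 2.209 → |2.209 − 2.000| = 0.209
II: 3597/1893 ≈ 1.900 → |1.900 − 2.000| = 0.100
III: 1539/746 ≈ 2.063 → |2.063 − 2.000| = 0.063
IV: 3572/1567 ≈ 2.280 → |2.280 − 2.000| = 0.280

III, II, I, IV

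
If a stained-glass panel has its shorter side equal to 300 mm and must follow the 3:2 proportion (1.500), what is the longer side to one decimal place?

450.0 mm

3:2 = 1.50000.
Longer side = 300 × 1.50000 ≈ 450.000 → 450.0 mm.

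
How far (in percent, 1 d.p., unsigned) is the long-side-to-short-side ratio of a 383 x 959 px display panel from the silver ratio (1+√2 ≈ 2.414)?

3.7%

Ratio = 959 / 383 ≈ 2.5039.
Ideal silver ratio ≈ 2.4142. |2.5039 − 2.4142| / 2.4142 ≈ 3.72% → 3.7%.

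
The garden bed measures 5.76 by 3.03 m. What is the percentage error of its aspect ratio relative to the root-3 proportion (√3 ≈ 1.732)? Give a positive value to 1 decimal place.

Ratio = 5.76 / 3.03 ≈ 1.9010.
Ideal root-3 ≈ 1.7321. |1.9010 − 1.7321| / 1.7321 ≈ 9.75% → 9.8%.

9.8%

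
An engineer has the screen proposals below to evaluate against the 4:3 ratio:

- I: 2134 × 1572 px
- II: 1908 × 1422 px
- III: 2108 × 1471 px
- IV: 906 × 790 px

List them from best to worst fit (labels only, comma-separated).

II, I, III, IV

Ratios: I = 2134 / 1572 ≈ 1.358; II = 1908 / 1422 ≈ 1.342; III = 2108 / 1471 ≈ 1.433; IV = 906 / 790 ≈ 1.147.
|Δ from 1.333|: I 0.025; II 0.009; III 0.100; IV 0.186.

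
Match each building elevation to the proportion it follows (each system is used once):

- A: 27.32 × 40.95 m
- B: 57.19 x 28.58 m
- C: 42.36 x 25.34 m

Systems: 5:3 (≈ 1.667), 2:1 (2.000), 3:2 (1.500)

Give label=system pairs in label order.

A = 40.95/27.32 ≈ 1.499 → 3:2 (1.500)
B = 57.19/28.58 ≈ 2.001 → 2:1 (2.000)
C = 42.36/25.34 ≈ 1.672 → 5:3 (1.667)

A=3:2, B=2:1, C=5:3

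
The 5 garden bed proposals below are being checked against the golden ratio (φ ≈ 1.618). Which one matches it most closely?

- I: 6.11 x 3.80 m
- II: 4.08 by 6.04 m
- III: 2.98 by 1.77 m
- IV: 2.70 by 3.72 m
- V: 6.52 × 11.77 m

Target golden ratio ≈ 1.618.
I: 1.608 (Δ0.010)  II: 1.480 (Δ0.138)  III: 1.684 (Δ0.066)  IV: 1.378 (Δ0.240)  V: 1.805 (Δ0.187)

I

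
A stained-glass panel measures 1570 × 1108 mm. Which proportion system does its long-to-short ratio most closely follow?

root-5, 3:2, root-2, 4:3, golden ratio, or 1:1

Ratio = 1570 / 1108 ≈ 1.417.
Distances: root-5 2.236 (Δ 0.819); 3:2 1.500 (Δ 0.083); root-2 1.414 (Δ 0.003); 4:3 1.333 (Δ 0.084); golden ratio 1.618 (Δ 0.201); 1:1 1.000 (Δ 0.417).

root-2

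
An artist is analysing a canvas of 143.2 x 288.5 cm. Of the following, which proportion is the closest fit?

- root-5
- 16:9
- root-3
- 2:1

288.5/143.2 ≈ 2.015. Nearest candidates are 2:1 (2.000, off by 0.015) and root-5 (2.236, off by 0.221).

2:1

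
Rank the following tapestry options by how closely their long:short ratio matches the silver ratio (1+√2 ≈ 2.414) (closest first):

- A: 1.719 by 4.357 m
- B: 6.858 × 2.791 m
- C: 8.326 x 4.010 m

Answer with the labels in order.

Ratios: A = 4.357 / 1.719 ≈ 2.535; B = 6.858 / 2.791 ≈ 2.457; C = 8.326 / 4.010 ≈ 2.076.
|Δ from 2.414|: A 0.121; B 0.043; C 0.338.

B, A, C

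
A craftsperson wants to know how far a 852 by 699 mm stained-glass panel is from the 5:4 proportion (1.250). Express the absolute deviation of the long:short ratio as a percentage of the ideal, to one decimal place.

Ratio = 852 / 699 ≈ 1.2189.
Ideal 5:4 = 1.2500. |1.2189 − 1.2500| / 1.2500 ≈ 2.49% → 2.5%.

2.5%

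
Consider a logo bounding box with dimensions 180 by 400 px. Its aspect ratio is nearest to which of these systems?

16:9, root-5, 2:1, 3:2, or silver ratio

400/180 ≈ 2.222. Nearest candidates are root-5 (2.236, off by 0.014) and silver ratio (2.414, off by 0.192).

root-5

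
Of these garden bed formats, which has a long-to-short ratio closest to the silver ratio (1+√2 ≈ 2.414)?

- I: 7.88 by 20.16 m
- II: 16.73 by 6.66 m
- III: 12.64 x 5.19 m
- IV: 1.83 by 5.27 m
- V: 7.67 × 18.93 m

III

Target silver ratio ≈ 2.414.
I: 2.558 (Δ0.144)  II: 2.512 (Δ0.098)  III: 2.435 (Δ0.021)  IV: 2.880 (Δ0.466)  V: 2.468 (Δ0.054)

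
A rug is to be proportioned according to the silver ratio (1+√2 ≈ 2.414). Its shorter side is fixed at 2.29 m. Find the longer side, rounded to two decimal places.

silver ratio ≈ 2.41421.
Longer side = 2.29 × 2.41421 ≈ 5.5285 → 5.53 m.

5.53 m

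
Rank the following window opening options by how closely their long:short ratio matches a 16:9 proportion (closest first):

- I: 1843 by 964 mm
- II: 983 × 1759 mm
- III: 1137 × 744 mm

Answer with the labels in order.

Ratios: I = 1843 / 964 ≈ 1.912; II = 1759 / 983 ≈ 1.789; III = 1137 / 744 ≈ 1.528.
|Δ from 1.778|: I 0.134; II 0.011; III 0.250.

II, I, III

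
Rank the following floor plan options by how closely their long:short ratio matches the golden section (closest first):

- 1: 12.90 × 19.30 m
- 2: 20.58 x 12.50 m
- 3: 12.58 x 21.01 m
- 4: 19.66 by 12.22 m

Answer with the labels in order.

1: 19.30/12.90 ≈ 1.496 → |1.496 − 1.618| = 0.122
2: 20.58/12.50 ≈ 1.646 → |1.646 − 1.618| = 0.028
3: 21.01/12.58 ≈ 1.670 → |1.670 − 1.618| = 0.052
4: 19.66/12.22 ≈ 1.609 → |1.609 − 1.618| = 0.009

4, 2, 3, 1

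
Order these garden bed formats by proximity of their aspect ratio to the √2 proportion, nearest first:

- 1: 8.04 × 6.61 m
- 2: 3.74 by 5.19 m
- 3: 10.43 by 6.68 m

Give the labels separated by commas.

1: 8.04/6.61 ≈ 1.216 → |1.216 − 1.414| = 0.198
2: 5.19/3.74 ≈ 1.388 → |1.388 − 1.414| = 0.026
3: 10.43/6.68 ≈ 1.561 → |1.561 − 1.414| = 0.147

2, 3, 1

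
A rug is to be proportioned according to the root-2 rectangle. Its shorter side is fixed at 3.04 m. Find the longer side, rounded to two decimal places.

4.30 m

root-2 ≈ 1.41421.
Longer side = 3.04 × 1.41421 ≈ 4.2992 → 4.30 m.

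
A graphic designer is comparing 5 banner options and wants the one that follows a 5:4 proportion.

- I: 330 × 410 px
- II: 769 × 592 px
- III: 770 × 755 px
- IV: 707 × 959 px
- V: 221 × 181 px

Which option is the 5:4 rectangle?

I

Ratios (long/short): I ≈ 1.242; II ≈ 1.299; III ≈ 1.020; IV ≈ 1.356; V ≈ 1.221.
5:4 ≈ 1.250; option I is nearest (Δ 0.008).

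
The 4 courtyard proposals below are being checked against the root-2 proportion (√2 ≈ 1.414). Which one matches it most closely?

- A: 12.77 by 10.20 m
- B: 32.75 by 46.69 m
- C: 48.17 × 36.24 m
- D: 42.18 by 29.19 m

B

Ratios (long/short): A ≈ 1.252; B ≈ 1.426; C ≈ 1.329; D ≈ 1.445.
root-2 ≈ 1.414; option B is nearest (Δ 0.012).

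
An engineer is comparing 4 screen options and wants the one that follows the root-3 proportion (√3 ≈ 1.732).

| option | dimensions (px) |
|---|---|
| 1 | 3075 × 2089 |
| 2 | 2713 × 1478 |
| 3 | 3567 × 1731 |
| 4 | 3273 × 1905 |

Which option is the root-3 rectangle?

4

Ratios (long/short): 1 ≈ 1.472; 2 ≈ 1.836; 3 ≈ 2.061; 4 ≈ 1.718.
root-3 ≈ 1.732; option 4 is nearest (Δ 0.014).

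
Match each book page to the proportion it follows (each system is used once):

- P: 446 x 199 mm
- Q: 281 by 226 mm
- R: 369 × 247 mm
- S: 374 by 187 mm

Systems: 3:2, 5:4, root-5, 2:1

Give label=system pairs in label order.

P=root-5, Q=5:4, R=3:2, S=2:1

Ratios: P ≈ 2.241; Q ≈ 1.243; R ≈ 1.494; S ≈ 2.000.
Targets: 3:2 ≈ 1.500; 5:4 ≈ 1.250; root-5 ≈ 2.236; 2:1 ≈ 2.000.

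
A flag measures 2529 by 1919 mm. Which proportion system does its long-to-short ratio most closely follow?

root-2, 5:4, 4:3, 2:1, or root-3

Ratio = 2529 / 1919 ≈ 1.318.
Distances: root-2 1.414 (Δ 0.096); 5:4 1.250 (Δ 0.068); 4:3 1.333 (Δ 0.015); 2:1 2.000 (Δ 0.682); root-3 1.732 (Δ 0.414).

4:3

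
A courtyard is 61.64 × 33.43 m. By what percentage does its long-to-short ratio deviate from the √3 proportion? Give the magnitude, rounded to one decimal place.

Ratio = 61.64 / 33.43 ≈ 1.8439.
Ideal root-3 ≈ 1.7321. |1.8439 − 1.7321| / 1.7321 ≈ 6.45% → 6.5%.

6.5%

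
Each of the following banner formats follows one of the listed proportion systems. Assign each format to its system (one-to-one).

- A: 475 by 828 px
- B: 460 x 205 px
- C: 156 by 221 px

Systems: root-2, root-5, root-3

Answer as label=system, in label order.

Ratios: A ≈ 1.743; B ≈ 2.244; C ≈ 1.417.
Targets: root-2 ≈ 1.414; root-5 ≈ 2.236; root-3 ≈ 1.732.

A=root-3, B=root-5, C=root-2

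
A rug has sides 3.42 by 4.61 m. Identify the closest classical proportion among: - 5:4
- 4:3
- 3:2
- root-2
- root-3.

4.61/3.42 ≈ 1.348. Nearest candidates are 4:3 (1.333, off by 0.015) and root-2 (1.414, off by 0.066).

4:3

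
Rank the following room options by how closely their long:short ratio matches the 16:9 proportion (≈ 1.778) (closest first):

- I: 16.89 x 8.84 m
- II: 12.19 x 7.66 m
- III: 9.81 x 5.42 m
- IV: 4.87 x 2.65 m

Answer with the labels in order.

I: 16.89/8.84 ≈ 1.911 → |1.911 − 1.778| = 0.133
II: 12.19/7.66 ≈ 1.591 → |1.591 − 1.778| = 0.187
III: 9.81/5.42 ≈ 1.810 → |1.810 − 1.778| = 0.032
IV: 4.87/2.65 ≈ 1.838 → |1.838 − 1.778| = 0.060

III, IV, I, II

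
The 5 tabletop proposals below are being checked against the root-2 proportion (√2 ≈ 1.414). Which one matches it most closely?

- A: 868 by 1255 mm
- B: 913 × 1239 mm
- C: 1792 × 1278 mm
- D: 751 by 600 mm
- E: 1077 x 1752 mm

Target root-2 ≈ 1.414.
A: 1.446 (Δ0.032)  B: 1.357 (Δ0.057)  C: 1.402 (Δ0.012)  D: 1.252 (Δ0.162)  E: 1.627 (Δ0.213)

C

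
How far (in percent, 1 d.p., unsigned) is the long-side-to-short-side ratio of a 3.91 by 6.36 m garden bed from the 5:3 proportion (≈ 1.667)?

2.4%

Ratio = 6.36 / 3.91 ≈ 1.6266.
Ideal 5:3 ≈ 1.6667. |1.6266 − 1.6667| / 1.6667 ≈ 2.41% → 2.4%.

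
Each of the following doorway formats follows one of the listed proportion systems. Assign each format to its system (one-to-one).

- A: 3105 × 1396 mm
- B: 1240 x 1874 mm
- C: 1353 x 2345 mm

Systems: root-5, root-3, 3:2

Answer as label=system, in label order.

A = 3105/1396 ≈ 2.224 → root-5 (2.236)
B = 1874/1240 ≈ 1.511 → 3:2 (1.500)
C = 2345/1353 ≈ 1.733 → root-3 (1.732)

A=root-5, B=3:2, C=root-3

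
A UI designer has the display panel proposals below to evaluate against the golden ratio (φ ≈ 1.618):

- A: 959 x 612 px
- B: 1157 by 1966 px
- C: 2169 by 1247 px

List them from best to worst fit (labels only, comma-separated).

A: 959/612 ≈ 1.567 → |1.567 − 1.618| = 0.051
B: 1966/1157 ≈ 1.699 → |1.699 − 1.618| = 0.081
C: 2169/1247 ≈ 1.739 → |1.739 − 1.618| = 0.121

A, B, C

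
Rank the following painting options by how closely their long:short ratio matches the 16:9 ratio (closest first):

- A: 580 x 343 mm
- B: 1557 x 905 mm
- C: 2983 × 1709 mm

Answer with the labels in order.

A: 580/343 ≈ 1.691 → |1.691 − 1.778| = 0.087
B: 1557/905 ≈ 1.720 → |1.720 − 1.778| = 0.058
C: 2983/1709 ≈ 1.745 → |1.745 − 1.778| = 0.033

C, B, A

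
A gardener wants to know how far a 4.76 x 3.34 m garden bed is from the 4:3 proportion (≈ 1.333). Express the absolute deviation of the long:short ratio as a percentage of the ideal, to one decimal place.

Ratio = 4.76 / 3.34 ≈ 1.4251.
Ideal 4:3 ≈ 1.3333. |1.4251 − 1.3333| / 1.3333 ≈ 6.89% → 6.9%.

6.9%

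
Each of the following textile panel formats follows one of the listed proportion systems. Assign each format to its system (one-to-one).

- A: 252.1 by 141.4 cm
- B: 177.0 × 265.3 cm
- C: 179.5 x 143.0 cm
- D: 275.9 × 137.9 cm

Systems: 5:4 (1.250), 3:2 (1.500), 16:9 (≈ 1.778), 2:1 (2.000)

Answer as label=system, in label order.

A=16:9, B=3:2, C=5:4, D=2:1

A = 252.1/141.4 ≈ 1.783 → 16:9 (1.778)
B = 265.3/177.0 ≈ 1.499 → 3:2 (1.500)
C = 179.5/143.0 ≈ 1.255 → 5:4 (1.250)
D = 275.9/137.9 ≈ 2.001 → 2:1 (2.000)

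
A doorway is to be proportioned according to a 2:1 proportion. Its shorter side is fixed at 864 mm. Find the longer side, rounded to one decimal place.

2:1 = 2.00000.
Longer side = 864 × 2.00000 ≈ 1728.000 → 1728.0 mm.

1728.0 mm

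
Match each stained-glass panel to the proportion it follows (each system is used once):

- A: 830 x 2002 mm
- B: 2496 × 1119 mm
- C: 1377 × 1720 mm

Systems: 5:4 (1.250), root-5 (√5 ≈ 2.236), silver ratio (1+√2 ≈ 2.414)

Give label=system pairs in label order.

Ratios: A ≈ 2.412; B ≈ 2.231; C ≈ 1.249.
Targets: 5:4 ≈ 1.250; root-5 ≈ 2.236; silver ratio ≈ 2.414.

A=silver ratio, B=root-5, C=5:4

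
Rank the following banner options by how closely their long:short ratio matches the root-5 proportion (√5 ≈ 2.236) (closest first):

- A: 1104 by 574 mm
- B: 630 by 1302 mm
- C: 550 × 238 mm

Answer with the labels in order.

A: 1104/574 ≈ 1.923 → |1.923 − 2.236| = 0.313
B: 1302/630 ≈ 2.067 → |2.067 − 2.236| = 0.169
C: 550/238 ≈ 2.311 → |2.311 − 2.236| = 0.075

C, B, A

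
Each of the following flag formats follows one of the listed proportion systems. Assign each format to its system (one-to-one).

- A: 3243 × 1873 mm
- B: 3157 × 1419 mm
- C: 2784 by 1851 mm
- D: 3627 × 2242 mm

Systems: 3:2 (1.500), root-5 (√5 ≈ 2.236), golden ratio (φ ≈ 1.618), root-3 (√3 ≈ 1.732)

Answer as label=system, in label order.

A = 3243/1873 ≈ 1.731 → root-3 (1.732)
B = 3157/1419 ≈ 2.225 → root-5 (2.236)
C = 2784/1851 ≈ 1.504 → 3:2 (1.500)
D = 3627/2242 ≈ 1.618 → golden ratio (1.618)

A=root-3, B=root-5, C=3:2, D=golden ratio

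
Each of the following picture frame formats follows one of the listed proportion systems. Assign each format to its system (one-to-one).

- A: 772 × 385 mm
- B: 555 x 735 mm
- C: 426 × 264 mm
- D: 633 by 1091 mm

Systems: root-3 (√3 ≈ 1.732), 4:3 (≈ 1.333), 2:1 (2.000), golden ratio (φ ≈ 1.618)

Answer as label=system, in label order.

A = 772/385 ≈ 2.005 → 2:1 (2.000)
B = 735/555 ≈ 1.324 → 4:3 (1.333)
C = 426/264 ≈ 1.614 → golden ratio (1.618)
D = 1091/633 ≈ 1.724 → root-3 (1.732)

A=2:1, B=4:3, C=golden ratio, D=root-3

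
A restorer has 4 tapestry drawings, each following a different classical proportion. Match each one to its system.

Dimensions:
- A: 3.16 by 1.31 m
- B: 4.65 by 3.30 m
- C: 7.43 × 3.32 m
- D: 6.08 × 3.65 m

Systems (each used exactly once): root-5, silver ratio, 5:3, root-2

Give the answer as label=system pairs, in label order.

A=silver ratio, B=root-2, C=root-5, D=5:3

A = 3.16/1.31 ≈ 2.412 → silver ratio (2.414)
B = 4.65/3.30 ≈ 1.409 → root-2 (1.414)
C = 7.43/3.32 ≈ 2.238 → root-5 (2.236)
D = 6.08/3.65 ≈ 1.666 → 5:3 (1.667)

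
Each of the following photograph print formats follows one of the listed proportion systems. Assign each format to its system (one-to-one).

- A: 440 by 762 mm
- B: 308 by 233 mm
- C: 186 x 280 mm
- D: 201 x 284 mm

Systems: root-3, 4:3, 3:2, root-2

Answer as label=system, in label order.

A = 762/440 ≈ 1.732 → root-3 (1.732)
B = 308/233 ≈ 1.322 → 4:3 (1.333)
C = 280/186 ≈ 1.505 → 3:2 (1.500)
D = 284/201 ≈ 1.413 → root-2 (1.414)

A=root-3, B=4:3, C=3:2, D=root-2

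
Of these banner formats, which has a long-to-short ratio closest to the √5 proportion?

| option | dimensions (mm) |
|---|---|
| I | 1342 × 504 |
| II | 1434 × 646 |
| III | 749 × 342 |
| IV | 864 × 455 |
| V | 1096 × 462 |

II

Ratios (long/short): I ≈ 2.663; II ≈ 2.220; III ≈ 2.190; IV ≈ 1.899; V ≈ 2.372.
root-5 ≈ 2.236; option II is nearest (Δ 0.016).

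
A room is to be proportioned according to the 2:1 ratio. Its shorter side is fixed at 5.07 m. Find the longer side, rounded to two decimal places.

2:1 = 2.00000.
Longer side = 5.07 × 2.00000 ≈ 10.1400 → 10.14 m.

10.14 m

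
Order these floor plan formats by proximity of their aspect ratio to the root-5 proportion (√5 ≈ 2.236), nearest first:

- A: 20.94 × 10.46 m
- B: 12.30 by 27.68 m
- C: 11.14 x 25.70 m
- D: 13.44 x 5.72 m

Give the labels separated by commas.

Ratios: A = 20.94 / 10.46 ≈ 2.002; B = 27.68 / 12.30 ≈ 2.250; C = 25.70 / 11.14 ≈ 2.307; D = 13.44 / 5.72 ≈ 2.350.
|Δ from 2.236|: A 0.234; B 0.014; C 0.071; D 0.114.

B, C, D, A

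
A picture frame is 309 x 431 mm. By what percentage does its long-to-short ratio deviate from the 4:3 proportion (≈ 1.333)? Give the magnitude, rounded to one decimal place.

4.6%

Ratio = 431 / 309 ≈ 1.3948.
Ideal 4:3 ≈ 1.3333. |1.3948 − 1.3333| / 1.3333 ≈ 4.61% → 4.6%.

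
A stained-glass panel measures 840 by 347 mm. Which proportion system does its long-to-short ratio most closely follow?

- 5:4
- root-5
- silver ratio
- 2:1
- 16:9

Ratio = 840 / 347 ≈ 2.421.
Distances: 5:4 1.250 (Δ 1.171); root-5 2.236 (Δ 0.185); silver ratio 2.414 (Δ 0.007); 2:1 2.000 (Δ 0.421); 16:9 1.778 (Δ 0.643).

silver ratio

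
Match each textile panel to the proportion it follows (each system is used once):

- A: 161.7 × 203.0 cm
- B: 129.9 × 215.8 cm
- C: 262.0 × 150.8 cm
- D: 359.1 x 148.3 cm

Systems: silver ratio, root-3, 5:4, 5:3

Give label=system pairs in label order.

A=5:4, B=5:3, C=root-3, D=silver ratio

A = 203.0/161.7 ≈ 1.255 → 5:4 (1.250)
B = 215.8/129.9 ≈ 1.661 → 5:3 (1.667)
C = 262.0/150.8 ≈ 1.737 → root-3 (1.732)
D = 359.1/148.3 ≈ 2.421 → silver ratio (2.414)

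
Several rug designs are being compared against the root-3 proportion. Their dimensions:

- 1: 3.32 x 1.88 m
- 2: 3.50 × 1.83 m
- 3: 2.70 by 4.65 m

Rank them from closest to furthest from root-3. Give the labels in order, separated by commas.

Ratios: 1 = 3.32 / 1.88 ≈ 1.766; 2 = 3.50 / 1.83 ≈ 1.913; 3 = 4.65 / 2.70 ≈ 1.722.
|Δ from 1.732|: 1 0.034; 2 0.181; 3 0.010.

3, 1, 2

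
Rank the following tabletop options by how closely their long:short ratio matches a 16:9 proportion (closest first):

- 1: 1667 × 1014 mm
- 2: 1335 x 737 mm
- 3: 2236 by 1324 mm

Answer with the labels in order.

2, 3, 1

1: 1667/1014 ≈ 1.644 → |1.644 − 1.778| = 0.134
2: 1335/737 ≈ 1.811 → |1.811 − 1.778| = 0.033
3: 2236/1324 ≈ 1.689 → |1.689 − 1.778| = 0.089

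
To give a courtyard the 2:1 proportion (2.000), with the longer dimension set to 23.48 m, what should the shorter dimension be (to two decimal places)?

2:1 = 2.00000.
Shorter side = 23.48 ÷ 2.00000 ≈ 11.7400 → 11.74 m.

11.74 m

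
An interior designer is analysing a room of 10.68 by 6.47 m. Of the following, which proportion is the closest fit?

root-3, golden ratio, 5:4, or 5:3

Ratio = 10.68 / 6.47 ≈ 1.651.
Distances: root-3 1.732 (Δ 0.081); golden ratio 1.618 (Δ 0.033); 5:4 1.250 (Δ 0.401); 5:3 1.667 (Δ 0.016).

5:3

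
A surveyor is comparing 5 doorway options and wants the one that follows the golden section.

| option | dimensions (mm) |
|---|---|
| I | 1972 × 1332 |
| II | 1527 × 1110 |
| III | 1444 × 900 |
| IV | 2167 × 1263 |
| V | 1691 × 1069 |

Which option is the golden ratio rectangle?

III

Ratios (long/short): I ≈ 1.480; II ≈ 1.376; III ≈ 1.604; IV ≈ 1.716; V ≈ 1.582.
golden ratio ≈ 1.618; option III is nearest (Δ 0.014).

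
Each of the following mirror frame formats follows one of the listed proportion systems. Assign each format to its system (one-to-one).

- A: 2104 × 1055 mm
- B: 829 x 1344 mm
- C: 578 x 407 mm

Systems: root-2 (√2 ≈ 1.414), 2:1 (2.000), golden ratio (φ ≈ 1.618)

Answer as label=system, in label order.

A=2:1, B=golden ratio, C=root-2

A = 2104/1055 ≈ 1.994 → 2:1 (2.000)
B = 1344/829 ≈ 1.621 → golden ratio (1.618)
C = 578/407 ≈ 1.420 → root-2 (1.414)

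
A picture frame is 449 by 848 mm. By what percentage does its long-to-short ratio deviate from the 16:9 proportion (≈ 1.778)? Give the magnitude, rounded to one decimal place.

Ratio = 848 / 449 ≈ 1.8886.
Ideal 16:9 ≈ 1.7778. |1.8886 − 1.7778| / 1.7778 ≈ 6.23% → 6.2%.

6.2%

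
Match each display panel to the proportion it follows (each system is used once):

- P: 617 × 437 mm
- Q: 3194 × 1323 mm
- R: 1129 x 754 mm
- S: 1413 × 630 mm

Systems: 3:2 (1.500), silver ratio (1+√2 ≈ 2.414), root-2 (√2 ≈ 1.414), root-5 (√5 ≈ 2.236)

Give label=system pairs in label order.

Ratios: P ≈ 1.412; Q ≈ 2.414; R ≈ 1.497; S ≈ 2.243.
Targets: 3:2 ≈ 1.500; silver ratio ≈ 2.414; root-2 ≈ 1.414; root-5 ≈ 2.236.

P=root-2, Q=silver ratio, R=3:2, S=root-5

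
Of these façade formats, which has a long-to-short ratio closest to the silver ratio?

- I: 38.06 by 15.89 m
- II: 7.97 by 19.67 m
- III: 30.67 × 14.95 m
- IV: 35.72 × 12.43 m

I

Ratios (long/short): I ≈ 2.395; II ≈ 2.468; III ≈ 2.052; IV ≈ 2.874.
silver ratio ≈ 2.414; option I is nearest (Δ 0.019).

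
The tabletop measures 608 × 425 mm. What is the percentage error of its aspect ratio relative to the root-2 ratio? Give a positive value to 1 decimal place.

Ratio = 608 / 425 ≈ 1.4306.
Ideal root-2 ≈ 1.4142. |1.4306 − 1.4142| / 1.4142 ≈ 1.16% → 1.2%.

1.2%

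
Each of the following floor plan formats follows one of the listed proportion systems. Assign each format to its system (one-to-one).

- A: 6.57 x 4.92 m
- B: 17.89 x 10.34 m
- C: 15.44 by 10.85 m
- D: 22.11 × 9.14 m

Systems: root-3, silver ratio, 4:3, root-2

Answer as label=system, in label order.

A=4:3, B=root-3, C=root-2, D=silver ratio

Ratios: A ≈ 1.335; B ≈ 1.730; C ≈ 1.423; D ≈ 2.419.
Targets: root-3 ≈ 1.732; silver ratio ≈ 2.414; 4:3 ≈ 1.333; root-2 ≈ 1.414.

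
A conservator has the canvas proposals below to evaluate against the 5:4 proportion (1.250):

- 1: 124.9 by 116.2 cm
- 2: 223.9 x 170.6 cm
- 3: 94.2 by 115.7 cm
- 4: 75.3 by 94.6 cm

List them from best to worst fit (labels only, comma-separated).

1: 124.9/116.2 ≈ 1.075 → |1.075 − 1.250| = 0.175
2: 223.9/170.6 ≈ 1.312 → |1.312 − 1.250| = 0.062
3: 115.7/94.2 ≈ 1.228 → |1.228 − 1.250| = 0.022
4: 94.6/75.3 ≈ 1.256 → |1.256 − 1.250| = 0.006

4, 3, 2, 1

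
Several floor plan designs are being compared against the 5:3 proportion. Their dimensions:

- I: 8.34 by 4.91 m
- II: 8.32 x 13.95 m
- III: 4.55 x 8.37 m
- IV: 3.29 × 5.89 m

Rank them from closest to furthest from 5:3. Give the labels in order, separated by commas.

I: 8.34/4.91 ≈ 1.699 → |1.699 − 1.667| = 0.032
II: 13.95/8.32 ≈ 1.677 → |1.677 − 1.667| = 0.010
III: 8.37/4.55 ≈ 1.840 → |1.840 − 1.667| = 0.173
IV: 5.89/3.29 ≈ 1.790 → |1.790 − 1.667| = 0.123

II, I, IV, III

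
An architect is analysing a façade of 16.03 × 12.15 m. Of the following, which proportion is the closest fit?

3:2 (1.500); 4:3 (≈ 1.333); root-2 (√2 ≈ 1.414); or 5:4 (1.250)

4:3

Ratio = 16.03 / 12.15 ≈ 1.319.
Distances: 3:2 1.500 (Δ 0.181); 4:3 1.333 (Δ 0.014); root-2 1.414 (Δ 0.095); 5:4 1.250 (Δ 0.069).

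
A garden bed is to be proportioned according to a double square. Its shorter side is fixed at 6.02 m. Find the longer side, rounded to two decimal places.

12.04 m

2:1 = 2.00000.
Longer side = 6.02 × 2.00000 ≈ 12.0400 → 12.04 m.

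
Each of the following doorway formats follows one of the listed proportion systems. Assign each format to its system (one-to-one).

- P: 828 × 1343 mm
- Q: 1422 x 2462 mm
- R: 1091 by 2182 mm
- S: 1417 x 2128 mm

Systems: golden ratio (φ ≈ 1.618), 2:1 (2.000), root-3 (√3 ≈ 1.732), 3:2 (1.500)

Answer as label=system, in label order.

P=golden ratio, Q=root-3, R=2:1, S=3:2

P = 1343/828 ≈ 1.622 → golden ratio (1.618)
Q = 2462/1422 ≈ 1.731 → root-3 (1.732)
R = 2182/1091 ≈ 2.000 → 2:1 (2.000)
S = 2128/1417 ≈ 1.502 → 3:2 (1.500)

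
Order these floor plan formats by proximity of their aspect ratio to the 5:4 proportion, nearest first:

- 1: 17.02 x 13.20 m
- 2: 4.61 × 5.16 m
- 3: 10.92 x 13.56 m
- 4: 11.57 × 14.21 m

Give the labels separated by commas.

1: 17.02/13.20 ≈ 1.289 → |1.289 − 1.250| = 0.039
2: 5.16/4.61 ≈ 1.119 → |1.119 − 1.250| = 0.131
3: 13.56/10.92 ≈ 1.242 → |1.242 − 1.250| = 0.008
4: 14.21/11.57 ≈ 1.228 → |1.228 − 1.250| = 0.022

3, 4, 1, 2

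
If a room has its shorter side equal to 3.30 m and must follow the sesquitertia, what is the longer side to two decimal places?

4.40 m

4:3 ≈ 1.33333.
Longer side = 3.30 × 1.33333 ≈ 4.4000 → 4.40 m.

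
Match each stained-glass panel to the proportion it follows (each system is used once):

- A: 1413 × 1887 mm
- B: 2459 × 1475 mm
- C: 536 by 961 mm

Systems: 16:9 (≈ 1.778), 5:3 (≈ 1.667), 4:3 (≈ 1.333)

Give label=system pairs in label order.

A=4:3, B=5:3, C=16:9

Ratios: A ≈ 1.335; B ≈ 1.667; C ≈ 1.793.
Targets: 16:9 ≈ 1.778; 5:3 ≈ 1.667; 4:3 ≈ 1.333.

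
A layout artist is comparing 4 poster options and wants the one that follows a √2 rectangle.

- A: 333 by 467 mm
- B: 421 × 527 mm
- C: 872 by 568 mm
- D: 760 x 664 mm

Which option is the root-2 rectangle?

A

Ratios (long/short): A ≈ 1.402; B ≈ 1.252; C ≈ 1.535; D ≈ 1.145.
root-2 ≈ 1.414; option A is nearest (Δ 0.012).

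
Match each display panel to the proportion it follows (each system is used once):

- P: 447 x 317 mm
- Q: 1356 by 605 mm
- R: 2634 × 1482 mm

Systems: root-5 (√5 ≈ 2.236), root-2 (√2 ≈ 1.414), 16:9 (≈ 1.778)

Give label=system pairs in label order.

P=root-2, Q=root-5, R=16:9

P = 447/317 ≈ 1.410 → root-2 (1.414)
Q = 1356/605 ≈ 2.241 → root-5 (2.236)
R = 2634/1482 ≈ 1.777 → 16:9 (1.778)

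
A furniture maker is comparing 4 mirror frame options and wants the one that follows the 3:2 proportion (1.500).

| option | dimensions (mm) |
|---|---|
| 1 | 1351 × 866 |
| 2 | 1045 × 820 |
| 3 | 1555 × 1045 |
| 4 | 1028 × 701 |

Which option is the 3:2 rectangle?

3

Target 3:2 ≈ 1.500.
1: 1.560 (Δ0.060)  2: 1.274 (Δ0.226)  3: 1.488 (Δ0.012)  4: 1.466 (Δ0.034)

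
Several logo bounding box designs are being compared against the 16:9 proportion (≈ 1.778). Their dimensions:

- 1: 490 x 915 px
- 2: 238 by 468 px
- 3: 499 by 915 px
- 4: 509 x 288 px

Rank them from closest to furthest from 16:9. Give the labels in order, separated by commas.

Ratios: 1 = 915 / 490 ≈ 1.867; 2 = 468 / 238 ≈ 1.966; 3 = 915 / 499 ≈ 1.834; 4 = 509 / 288 ≈ 1.767.
|Δ from 1.778|: 1 0.089; 2 0.188; 3 0.056; 4 0.011.

4, 3, 1, 2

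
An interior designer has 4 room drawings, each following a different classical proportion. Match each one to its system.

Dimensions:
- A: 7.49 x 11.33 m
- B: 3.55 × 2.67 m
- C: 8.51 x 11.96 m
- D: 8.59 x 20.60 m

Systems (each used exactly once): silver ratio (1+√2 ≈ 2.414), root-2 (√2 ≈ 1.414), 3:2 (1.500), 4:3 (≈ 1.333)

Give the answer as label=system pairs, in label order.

A=3:2, B=4:3, C=root-2, D=silver ratio

Ratios: A ≈ 1.513; B ≈ 1.330; C ≈ 1.405; D ≈ 2.398.
Targets: silver ratio ≈ 2.414; root-2 ≈ 1.414; 3:2 ≈ 1.500; 4:3 ≈ 1.333.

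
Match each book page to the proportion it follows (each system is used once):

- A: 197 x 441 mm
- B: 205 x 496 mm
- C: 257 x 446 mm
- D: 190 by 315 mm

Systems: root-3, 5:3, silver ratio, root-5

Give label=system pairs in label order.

A=root-5, B=silver ratio, C=root-3, D=5:3

A = 441/197 ≈ 2.239 → root-5 (2.236)
B = 496/205 ≈ 2.420 → silver ratio (2.414)
C = 446/257 ≈ 1.735 → root-3 (1.732)
D = 315/190 ≈ 1.658 → 5:3 (1.667)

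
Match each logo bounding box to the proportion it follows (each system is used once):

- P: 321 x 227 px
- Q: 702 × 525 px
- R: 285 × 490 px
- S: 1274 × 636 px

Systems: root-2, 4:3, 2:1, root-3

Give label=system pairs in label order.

Ratios: P ≈ 1.414; Q ≈ 1.337; R ≈ 1.719; S ≈ 2.003.
Targets: root-2 ≈ 1.414; 4:3 ≈ 1.333; 2:1 ≈ 2.000; root-3 ≈ 1.732.

P=root-2, Q=4:3, R=root-3, S=2:1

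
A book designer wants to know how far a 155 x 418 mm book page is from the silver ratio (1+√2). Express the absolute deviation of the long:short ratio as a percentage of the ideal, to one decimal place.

11.7%

Ratio = 418 / 155 ≈ 2.6968.
Ideal silver ratio ≈ 2.4142. |2.6968 − 2.4142| / 2.4142 ≈ 11.71% → 11.7%.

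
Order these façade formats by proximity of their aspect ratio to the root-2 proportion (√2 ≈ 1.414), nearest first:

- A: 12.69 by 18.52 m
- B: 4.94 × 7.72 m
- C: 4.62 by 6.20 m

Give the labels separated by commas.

A, C, B

Ratios: A = 18.52 / 12.69 ≈ 1.459; B = 7.72 / 4.94 ≈ 1.563; C = 6.20 / 4.62 ≈ 1.342.
|Δ from 1.414|: A 0.045; B 0.149; C 0.072.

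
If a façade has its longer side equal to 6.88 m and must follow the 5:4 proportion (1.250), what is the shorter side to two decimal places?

5:4 = 1.25000.
Shorter side = 6.88 ÷ 1.25000 ≈ 5.5040 → 5.50 m.

5.50 m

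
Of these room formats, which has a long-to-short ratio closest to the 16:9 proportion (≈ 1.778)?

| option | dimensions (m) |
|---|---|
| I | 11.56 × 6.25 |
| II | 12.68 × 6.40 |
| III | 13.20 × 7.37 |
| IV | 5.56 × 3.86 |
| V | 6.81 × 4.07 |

Target 16:9 ≈ 1.778.
I: 1.850 (Δ0.072)  II: 1.981 (Δ0.203)  III: 1.791 (Δ0.013)  IV: 1.440 (Δ0.338)  V: 1.673 (Δ0.105)

III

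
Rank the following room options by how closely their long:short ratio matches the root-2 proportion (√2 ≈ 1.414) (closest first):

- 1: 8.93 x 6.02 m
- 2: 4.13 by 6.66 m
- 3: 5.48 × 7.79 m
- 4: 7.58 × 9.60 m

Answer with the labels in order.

3, 1, 4, 2

1: 8.93/6.02 ≈ 1.483 → |1.483 − 1.414| = 0.069
2: 6.66/4.13 ≈ 1.613 → |1.613 − 1.414| = 0.199
3: 7.79/5.48 ≈ 1.422 → |1.422 − 1.414| = 0.008
4: 9.60/7.58 ≈ 1.266 → |1.266 − 1.414| = 0.148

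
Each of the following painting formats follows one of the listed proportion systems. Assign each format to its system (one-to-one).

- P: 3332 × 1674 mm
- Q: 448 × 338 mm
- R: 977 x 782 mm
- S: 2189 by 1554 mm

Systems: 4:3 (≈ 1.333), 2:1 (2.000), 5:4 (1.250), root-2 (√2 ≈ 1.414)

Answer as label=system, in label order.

Ratios: P ≈ 1.990; Q ≈ 1.325; R ≈ 1.249; S ≈ 1.409.
Targets: 4:3 ≈ 1.333; 2:1 ≈ 2.000; 5:4 ≈ 1.250; root-2 ≈ 1.414.

P=2:1, Q=4:3, R=5:4, S=root-2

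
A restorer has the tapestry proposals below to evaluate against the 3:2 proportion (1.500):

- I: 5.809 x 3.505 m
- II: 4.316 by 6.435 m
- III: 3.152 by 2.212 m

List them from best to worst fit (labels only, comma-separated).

II, III, I

Ratios: I = 5.809 / 3.505 ≈ 1.657; II = 6.435 / 4.316 ≈ 1.491; III = 3.152 / 2.212 ≈ 1.425.
|Δ from 1.500|: I 0.157; II 0.009; III 0.075.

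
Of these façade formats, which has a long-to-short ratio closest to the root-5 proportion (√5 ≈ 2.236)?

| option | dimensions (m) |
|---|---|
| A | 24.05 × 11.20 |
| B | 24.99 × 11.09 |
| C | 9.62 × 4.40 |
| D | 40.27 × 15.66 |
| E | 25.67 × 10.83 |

Ratios (long/short): A ≈ 2.147; B ≈ 2.253; C ≈ 2.186; D ≈ 2.572; E ≈ 2.370.
root-5 ≈ 2.236; option B is nearest (Δ 0.017).

B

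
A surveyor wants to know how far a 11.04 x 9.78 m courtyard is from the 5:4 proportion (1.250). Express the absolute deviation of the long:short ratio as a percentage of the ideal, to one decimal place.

9.7%

Ratio = 11.04 / 9.78 ≈ 1.1288.
Ideal 5:4 = 1.2500. |1.1288 − 1.2500| / 1.2500 ≈ 9.70% → 9.7%.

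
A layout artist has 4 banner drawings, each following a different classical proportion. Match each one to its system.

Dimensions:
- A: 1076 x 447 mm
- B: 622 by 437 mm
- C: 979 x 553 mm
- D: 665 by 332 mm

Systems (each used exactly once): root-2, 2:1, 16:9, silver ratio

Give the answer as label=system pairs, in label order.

Ratios: A ≈ 2.407; B ≈ 1.423; C ≈ 1.770; D ≈ 2.003.
Targets: root-2 ≈ 1.414; 2:1 ≈ 2.000; 16:9 ≈ 1.778; silver ratio ≈ 2.414.

A=silver ratio, B=root-2, C=16:9, D=2:1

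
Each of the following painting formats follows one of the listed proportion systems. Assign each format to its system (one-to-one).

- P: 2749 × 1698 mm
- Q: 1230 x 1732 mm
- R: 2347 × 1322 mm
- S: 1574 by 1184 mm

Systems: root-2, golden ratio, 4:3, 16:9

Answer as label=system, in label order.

Ratios: P ≈ 1.619; Q ≈ 1.408; R ≈ 1.775; S ≈ 1.329.
Targets: root-2 ≈ 1.414; golden ratio ≈ 1.618; 4:3 ≈ 1.333; 16:9 ≈ 1.778.

P=golden ratio, Q=root-2, R=16:9, S=4:3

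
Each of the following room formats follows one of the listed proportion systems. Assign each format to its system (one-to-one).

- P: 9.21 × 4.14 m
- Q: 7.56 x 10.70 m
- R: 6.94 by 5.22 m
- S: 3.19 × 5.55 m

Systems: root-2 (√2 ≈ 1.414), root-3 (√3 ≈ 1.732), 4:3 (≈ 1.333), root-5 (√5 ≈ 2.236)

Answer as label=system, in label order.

P = 9.21/4.14 ≈ 2.225 → root-5 (2.236)
Q = 10.70/7.56 ≈ 1.415 → root-2 (1.414)
R = 6.94/5.22 ≈ 1.330 → 4:3 (1.333)
S = 5.55/3.19 ≈ 1.740 → root-3 (1.732)

P=root-5, Q=root-2, R=4:3, S=root-3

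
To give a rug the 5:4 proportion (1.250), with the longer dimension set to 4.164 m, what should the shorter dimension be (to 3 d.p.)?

5:4 = 1.25000.
Shorter side = 4.164 ÷ 1.25000 ≈ 3.33120 → 3.331 m.

3.331 m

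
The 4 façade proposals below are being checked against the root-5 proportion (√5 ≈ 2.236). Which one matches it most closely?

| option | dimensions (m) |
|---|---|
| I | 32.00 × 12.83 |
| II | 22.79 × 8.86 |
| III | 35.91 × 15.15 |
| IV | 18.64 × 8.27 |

IV

Target root-5 ≈ 2.236.
I: 2.494 (Δ0.258)  II: 2.572 (Δ0.336)  III: 2.370 (Δ0.134)  IV: 2.254 (Δ0.018)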